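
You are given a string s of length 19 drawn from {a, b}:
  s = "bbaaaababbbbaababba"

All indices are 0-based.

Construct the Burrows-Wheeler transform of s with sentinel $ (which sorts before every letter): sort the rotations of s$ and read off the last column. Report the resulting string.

rank  rotation              last
    0  $bbaaaababbbbaababba  a
    1  a$bbaaaababbbbaababb  b
    2  aaaababbbbaababba$bb  b
    3  aaababbbbaababba$bba  a
    4  aababba$bbaaaababbbb  b
    5  aababbbbaababba$bbaa  a
    6  ababba$bbaaaababbbba  a
    7  ababbbbaababba$bbaaa  a
    8  abba$bbaaaababbbbaab  b
    9  abbbbaababba$bbaaaab  b
   10  ba$bbaaaababbbbaabab  b
   11  baaaababbbbaababba$b  b
   12  baababba$bbaaaababbb  b
   13  babba$bbaaaababbbbaa  a
   14  babbbbaababba$bbaaaa  a
   15  bba$bbaaaababbbbaaba  a
   16  bbaaaababbbbaababba$  $
   17  bbaababba$bbaaaababb  b
   18  bbbaababba$bbaaaabab  b
   19  bbbbaababba$bbaaaaba  a

abbabaaabbbbbaaa$bba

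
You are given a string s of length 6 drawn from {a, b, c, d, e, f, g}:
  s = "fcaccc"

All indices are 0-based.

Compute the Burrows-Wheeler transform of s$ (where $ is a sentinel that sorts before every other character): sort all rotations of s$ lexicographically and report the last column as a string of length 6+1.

rank  rotation last
    0  $fcaccc  c
    1  accc$fc  c
    2  c$fcacc  c
    3  caccc$f  f
    4  cc$fcac  c
    5  ccc$fca  a
    6  fcaccc$  $

cccfca$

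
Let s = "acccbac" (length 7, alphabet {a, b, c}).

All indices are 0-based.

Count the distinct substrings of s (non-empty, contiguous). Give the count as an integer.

22

sorted suffixes:
  #0 SA[0]=5  'ac'
  #1 SA[1]=0  'acccbac'
  #2 SA[2]=4  'bac'
  #3 SA[3]=6  'c'
  #4 SA[4]=3  'cbac'
  #5 SA[5]=2  'ccbac'
  #6 SA[6]=1  'cccbac'

SA = [5, 0, 4, 6, 3, 2, 1]
[i] adj suffixes → lcp
  [1] 5/0 → 2 ('ac')
  [2] 0/4 → 0 ('')
  [3] 4/6 → 0 ('')
  [4] 6/3 → 1 ('c')
  [5] 3/2 → 1 ('c')
  [6] 2/1 → 2 ('cc')

n(n+1)/2 = 7·8/2 = 28
Σ LCP = 0 + 2 + 0 + 0 + 1 + 1 + 2 = 6
distinct = 28 − 6 = 22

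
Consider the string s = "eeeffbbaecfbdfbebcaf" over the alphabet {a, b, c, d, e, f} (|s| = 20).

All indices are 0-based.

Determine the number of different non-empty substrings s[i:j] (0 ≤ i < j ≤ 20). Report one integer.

rank→(start, suffix):
  0 → (7, 'aecfbdfbebcaf')
  1 → (18, 'af')
  2 → (6, 'baecfbdfbebcaf')
  3 → (5, 'bbaecfbdfbebcaf')
  4 → (16, 'bcaf')
  5 → (11, 'bdfbebcaf')
  6 → (14, 'bebcaf')
  7 → (17, 'caf')
  8 → (9, 'cfbdfbebcaf')
  9 → (12, 'dfbebcaf')
  10 → (15, 'ebcaf')
  11 → (8, 'ecfbdfbebcaf')
  12 → (0, 'eeeffbbaecfbdfbebcaf')
  13 → (1, 'eeffbbaecfbdfbebcaf')
  14 → (2, 'effbbaecfbdfbebcaf')
  15 → (19, 'f')
  16 → (4, 'fbbaecfbdfbebcaf')
  17 → (10, 'fbdfbebcaf')
  18 → (13, 'fbebcaf')
  19 → (3, 'ffbbaecfbdfbebcaf')

SA = [7, 18, 6, 5, 16, 11, 14, 17, 9, 12, 15, 8, 0, 1, 2, 19, 4, 10, 13, 3]
[i] adj suffixes → lcp
  [1] 7/18 → 1 ('a')
  [2] 18/6 → 0 ('')
  [3] 6/5 → 1 ('b')
  [4] 5/16 → 1 ('b')
  [5] 16/11 → 1 ('b')
  [6] 11/14 → 1 ('b')
  [7] 14/17 → 0 ('')
  [8] 17/9 → 1 ('c')
  [9] 9/12 → 0 ('')
  [10] 12/15 → 0 ('')
  [11] 15/8 → 1 ('e')
  [12] 8/0 → 1 ('e')
  [13] 0/1 → 2 ('ee')
  [14] 1/2 → 1 ('e')
  [15] 2/19 → 0 ('')
  [16] 19/4 → 1 ('f')
  [17] 4/10 → 2 ('fb')
  [18] 10/13 → 2 ('fb')
  [19] 13/3 → 1 ('f')

n(n+1)/2 = 20·21/2 = 210
Σ LCP = 0 + 1 + 0 + 1 + 1 + 1 + 1 + 0 + 1 + 0 + 0 + 1 + 1 + 2 + 1 + 0 + 1 + 2 + 2 + 1 = 17
distinct = 210 − 17 = 193

193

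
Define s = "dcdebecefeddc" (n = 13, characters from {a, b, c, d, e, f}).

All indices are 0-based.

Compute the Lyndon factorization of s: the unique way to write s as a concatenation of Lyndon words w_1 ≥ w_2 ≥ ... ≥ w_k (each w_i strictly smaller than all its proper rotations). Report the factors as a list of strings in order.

["d", "cde", "becefeddc"]

emit factor 1: 'd' (i=0, period=1)
emit factor 2: 'cde' (i=1, period=3)
emit factor 3: 'becefeddc' (i=4, period=9)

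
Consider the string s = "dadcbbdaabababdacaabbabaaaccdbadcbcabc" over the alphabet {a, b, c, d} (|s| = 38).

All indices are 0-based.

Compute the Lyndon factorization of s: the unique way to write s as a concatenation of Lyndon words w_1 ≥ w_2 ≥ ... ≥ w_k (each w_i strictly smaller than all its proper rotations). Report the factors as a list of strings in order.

emit factor 1: 'd' (i=0, period=1)
emit factor 2: 'adcbbd' (i=1, period=6)
emit factor 3: 'aabababdacaabbab' (i=7, period=16)
emit factor 4: 'aaaccdbadcbcabc' (i=23, period=15)

["d", "adcbbd", "aabababdacaabbab", "aaaccdbadcbcabc"]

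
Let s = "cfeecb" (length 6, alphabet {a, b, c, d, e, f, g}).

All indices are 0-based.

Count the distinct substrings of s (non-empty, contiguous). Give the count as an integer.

19

sorted suffixes:
  #0 SA[0]=5  'b'
  #1 SA[1]=4  'cb'
  #2 SA[2]=0  'cfeecb'
  #3 SA[3]=3  'ecb'
  #4 SA[4]=2  'eecb'
  #5 SA[5]=1  'feecb'

SA = [5, 4, 0, 3, 2, 1]
rank  pair      lcp
   1  s[5:],s[4:]  0  ''
   2  s[4:],s[0:]  1  'c'
   3  s[0:],s[3:]  0  ''
   4  s[3:],s[2:]  1  'e'
   5  s[2:],s[1:]  0  ''

n(n+1)/2 = 6·7/2 = 21
Σ LCP = 0 + 0 + 1 + 0 + 1 + 0 = 2
distinct = 21 − 2 = 19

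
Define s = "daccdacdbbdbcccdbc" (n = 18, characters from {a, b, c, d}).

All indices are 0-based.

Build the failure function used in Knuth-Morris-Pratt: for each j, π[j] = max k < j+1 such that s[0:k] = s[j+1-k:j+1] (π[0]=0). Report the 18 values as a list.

[0, 0, 0, 0, 1, 2, 3, 1, 0, 0, 1, 0, 0, 0, 0, 1, 0, 0]

π[0] = 0
j=1 s[j]='a': π[1]=0 (border '')
j=2 s[j]='c': π[2]=0 (border '')
j=3 s[j]='c': π[3]=0 (border '')
j=4 s[j]='d': π[4]=1 (border 'd')
j=5 s[j]='a': π[5]=2 (border 'da')
j=6 s[j]='c': π[6]=3 (border 'dac')
j=7 s[j]='d': k: 3→0; π[7]=1 (border 'd')
j=8 s[j]='b': k: 1→0; π[8]=0 (border '')
j=9 s[j]='b': π[9]=0 (border '')
j=10 s[j]='d': π[10]=1 (border 'd')
j=11 s[j]='b': k: 1→0; π[11]=0 (border '')
j=12 s[j]='c': π[12]=0 (border '')
j=13 s[j]='c': π[13]=0 (border '')
j=14 s[j]='c': π[14]=0 (border '')
j=15 s[j]='d': π[15]=1 (border 'd')
j=16 s[j]='b': k: 1→0; π[16]=0 (border '')
j=17 s[j]='c': π[17]=0 (border '')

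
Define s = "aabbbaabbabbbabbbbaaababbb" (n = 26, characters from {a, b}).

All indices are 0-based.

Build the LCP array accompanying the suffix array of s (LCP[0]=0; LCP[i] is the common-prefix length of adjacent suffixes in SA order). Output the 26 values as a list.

[0, 2, 3, 4, 1, 2, 3, 4, 5, 4, 0, 1, 3, 2, 5, 5, 1, 2, 4, 3, 6, 2, 3, 5, 4, 3]

sorted suffixes:
  #0 SA[0]=18  'aaababbb'
  #1 SA[1]=19  'aababbb'
  #2 SA[2]=5  'aabbabbbabbbbaaababbb'
  #3 SA[3]=0  'aabbbaabbabbbabbbbaaababbb'
  #4 SA[4]=20  'ababbb'
  #5 SA[5]=6  'abbabbbabbbbaaababbb'
  #6 SA[6]=22  'abbb'
  #7 SA[7]=1  'abbbaabbabbbabbbbaaababbb'
  #8 SA[8]=9  'abbbabbbbaaababbb'
  #9 SA[9]=13  'abbbbaaababbb'
  #10 SA[10]=25  'b'
  #11 SA[11]=17  'baaababbb'
  #12 SA[12]=4  'baabbabbbabbbbaaababbb'
  #13 SA[13]=21  'babbb'
  #14 SA[14]=8  'babbbabbbbaaababbb'
  #15 SA[15]=12  'babbbbaaababbb'
  #16 SA[16]=24  'bb'
  #17 SA[17]=16  'bbaaababbb'
  #18 SA[18]=3  'bbaabbabbbabbbbaaababbb'
  #19 SA[19]=7  'bbabbbabbbbaaababbb'
  #20 SA[20]=11  'bbabbbbaaababbb'
  #21 SA[21]=23  'bbb'
  #22 SA[22]=15  'bbbaaababbb'
  #23 SA[23]=2  'bbbaabbabbbabbbbaaababbb'
  #24 SA[24]=10  'bbbabbbbaaababbb'
  #25 SA[25]=14  'bbbbaaababbb'

SA = [18, 19, 5, 0, 20, 6, 22, 1, 9, 13, 25, 17, 4, 21, 8, 12, 24, 16, 3, 7, 11, 23, 15, 2, 10, 14]
[i] adj suffixes → lcp
  [1] 18/19 → 2 ('aa')
  [2] 19/5 → 3 ('aab')
  [3] 5/0 → 4 ('aabb')
  [4] 0/20 → 1 ('a')
  [5] 20/6 → 2 ('ab')
  [6] 6/22 → 3 ('abb')
  [7] 22/1 → 4 ('abbb')
  [8] 1/9 → 5 ('abbba')
  [9] 9/13 → 4 ('abbb')
  [10] 13/25 → 0 ('')
  [11] 25/17 → 1 ('b')
  [12] 17/4 → 3 ('baa')
  [13] 4/21 → 2 ('ba')
  [14] 21/8 → 5 ('babbb')
  [15] 8/12 → 5 ('babbb')
  [16] 12/24 → 1 ('b')
  [17] 24/16 → 2 ('bb')
  [18] 16/3 → 4 ('bbaa')
  [19] 3/7 → 3 ('bba')
  [20] 7/11 → 6 ('bbabbb')
  [21] 11/23 → 2 ('bb')
  [22] 23/15 → 3 ('bbb')
  [23] 15/2 → 5 ('bbbaa')
  [24] 2/10 → 4 ('bbba')
  [25] 10/14 → 3 ('bbb')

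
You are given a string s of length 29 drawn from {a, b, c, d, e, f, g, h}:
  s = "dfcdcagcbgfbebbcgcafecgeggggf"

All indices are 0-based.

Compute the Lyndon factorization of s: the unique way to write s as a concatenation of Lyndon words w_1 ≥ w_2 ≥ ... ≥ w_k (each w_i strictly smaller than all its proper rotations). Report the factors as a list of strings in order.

["df", "cd", "c", "agcbgfbebbcgc", "afecgeggggf"]

emit factor 1: 'df' (i=0, period=2)
emit factor 2: 'cd' (i=2, period=2)
emit factor 3: 'c' (i=4, period=1)
emit factor 4: 'agcbgfbebbcgc' (i=5, period=13)
emit factor 5: 'afecgeggggf' (i=18, period=11)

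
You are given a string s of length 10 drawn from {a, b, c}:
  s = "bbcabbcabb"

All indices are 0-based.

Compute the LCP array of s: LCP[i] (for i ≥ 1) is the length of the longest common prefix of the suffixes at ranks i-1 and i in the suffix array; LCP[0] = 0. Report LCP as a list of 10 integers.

[0, 3, 0, 1, 2, 6, 1, 5, 0, 4]

sorted suffixes:
  #0 SA[0]=7  'abb'
  #1 SA[1]=3  'abbcabb'
  #2 SA[2]=9  'b'
  #3 SA[3]=8  'bb'
  #4 SA[4]=4  'bbcabb'
  #5 SA[5]=0  'bbcabbcabb'
  #6 SA[6]=5  'bcabb'
  #7 SA[7]=1  'bcabbcabb'
  #8 SA[8]=6  'cabb'
  #9 SA[9]=2  'cabbcabb'

SA = [7, 3, 9, 8, 4, 0, 5, 1, 6, 2]
rank  pair      lcp
   1  s[7:],s[3:]  3  'abb'
   2  s[3:],s[9:]  0  ''
   3  s[9:],s[8:]  1  'b'
   4  s[8:],s[4:]  2  'bb'
   5  s[4:],s[0:]  6  'bbcabb'
   6  s[0:],s[5:]  1  'b'
   7  s[5:],s[1:]  5  'bcabb'
   8  s[1:],s[6:]  0  ''
   9  s[6:],s[2:]  4  'cabb'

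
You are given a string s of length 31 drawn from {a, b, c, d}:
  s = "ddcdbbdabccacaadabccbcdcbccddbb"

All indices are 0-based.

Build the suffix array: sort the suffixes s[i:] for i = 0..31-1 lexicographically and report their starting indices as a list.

[13, 7, 16, 11, 14, 30, 29, 4, 8, 17, 24, 20, 5, 12, 10, 23, 19, 9, 18, 25, 2, 21, 26, 6, 15, 28, 3, 22, 1, 27, 0]

rank | idx | suffix
   0 |  13 | aadabccbcdcbccddbb
   1 |   7 | abccacaadabccbcdcbccddbb
   2 |  16 | abccbcdcbccddbb
   3 |  11 | acaadabccbcdcbccddbb
   4 |  14 | adabccbcdcbccddbb
   5 |  30 | b
   6 |  29 | bb
   7 |   4 | bbdabccacaadabccbcdcbccddbb
   8 |   8 | bccacaadabccbcdcbccddbb
   9 |  17 | bccbcdcbccddbb
  10 |  24 | bccddbb
  11 |  20 | bcdcbccddbb
  12 |   5 | bdabccacaadabccbcdcbccddbb
  13 |  12 | caadabccbcdcbccddbb
  14 |  10 | cacaadabccbcdcbccddbb
  15 |  23 | cbccddbb
  16 |  19 | cbcdcbccddbb
  17 |   9 | ccacaadabccbcdcbccddbb
  18 |  18 | ccbcdcbccddbb
  19 |  25 | ccddbb
  20 |   2 | cdbbdabccacaadabccbcdcbccddbb
  21 |  21 | cdcbccddbb
  22 |  26 | cddbb
  23 |   6 | dabccacaadabccbcdcbccddbb
  24 |  15 | dabccbcdcbccddbb
  25 |  28 | dbb
  26 |   3 | dbbdabccacaadabccbcdcbccddbb
  27 |  22 | dcbccddbb
  28 |   1 | dcdbbdabccacaadabccbcdcbccddbb
  29 |  27 | ddbb
  30 |   0 | ddcdbbdabccacaadabccbcdcbccddbb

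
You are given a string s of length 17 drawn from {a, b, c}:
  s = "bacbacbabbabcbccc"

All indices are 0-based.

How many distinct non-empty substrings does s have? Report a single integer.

123

rank | idx | suffix
   0 |   7 | abbabcbccc
   1 |  10 | abcbccc
   2 |   4 | acbabbabcbccc
   3 |   1 | acbacbabbabcbccc
   4 |   6 | babbabcbccc
   5 |   9 | babcbccc
   6 |   3 | bacbabbabcbccc
   7 |   0 | bacbacbabbabcbccc
   8 |   8 | bbabcbccc
   9 |  11 | bcbccc
  10 |  13 | bccc
  11 |  16 | c
  12 |   5 | cbabbabcbccc
  13 |   2 | cbacbabbabcbccc
  14 |  12 | cbccc
  15 |  15 | cc
  16 |  14 | ccc

SA = [7, 10, 4, 1, 6, 9, 3, 0, 8, 11, 13, 16, 5, 2, 12, 15, 14]
i: (SA[i-1],SA[i]) lcp shared
  1: (7,10) 2 'ab'
  2: (10,4) 1 'a'
  3: (4,1) 4 'acba'
  4: (1,6) 0 ''
  5: (6,9) 3 'bab'
  6: (9,3) 2 'ba'
  7: (3,0) 5 'bacba'
  8: (0,8) 1 'b'
  9: (8,11) 1 'b'
  10: (11,13) 2 'bc'
  11: (13,16) 0 ''
  12: (16,5) 1 'c'
  13: (5,2) 3 'cba'
  14: (2,12) 2 'cb'
  15: (12,15) 1 'c'
  16: (15,14) 2 'cc'

n(n+1)/2 = 17·18/2 = 153
Σ LCP = 0 + 2 + 1 + 4 + 0 + 3 + 2 + 5 + 1 + 1 + 2 + 0 + 1 + 3 + 2 + 1 + 2 = 30
distinct = 153 − 30 = 123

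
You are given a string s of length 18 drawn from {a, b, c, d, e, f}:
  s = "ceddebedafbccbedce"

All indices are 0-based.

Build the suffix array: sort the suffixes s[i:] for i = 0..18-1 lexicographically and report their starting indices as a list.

rank→(start, suffix):
  0 → (8, 'afbccbedce')
  1 → (10, 'bccbedce')
  2 → (5, 'bedafbccbedce')
  3 → (13, 'bedce')
  4 → (12, 'cbedce')
  5 → (11, 'ccbedce')
  6 → (16, 'ce')
  7 → (0, 'ceddebedafbccbedce')
  8 → (7, 'dafbccbedce')
  9 → (15, 'dce')
  10 → (2, 'ddebedafbccbedce')
  11 → (3, 'debedafbccbedce')
  12 → (17, 'e')
  13 → (4, 'ebedafbccbedce')
  14 → (6, 'edafbccbedce')
  15 → (14, 'edce')
  16 → (1, 'eddebedafbccbedce')
  17 → (9, 'fbccbedce')

[8, 10, 5, 13, 12, 11, 16, 0, 7, 15, 2, 3, 17, 4, 6, 14, 1, 9]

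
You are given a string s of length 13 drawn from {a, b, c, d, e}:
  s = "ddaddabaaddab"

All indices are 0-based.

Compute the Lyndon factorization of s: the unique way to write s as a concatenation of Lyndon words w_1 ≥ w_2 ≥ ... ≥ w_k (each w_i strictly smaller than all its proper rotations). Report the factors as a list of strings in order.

emit factor 1: 'd' (i=0, period=1)
emit factor 2: 'd' (i=1, period=1)
emit factor 3: 'add' (i=2, period=3)
emit factor 4: 'ab' (i=5, period=2)
emit factor 5: 'aaddab' (i=7, period=6)

["d", "d", "add", "ab", "aaddab"]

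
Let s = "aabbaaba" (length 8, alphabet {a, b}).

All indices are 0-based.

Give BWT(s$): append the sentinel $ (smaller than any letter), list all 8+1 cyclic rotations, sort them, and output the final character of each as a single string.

abb$aaaba

rank  rotation   last
    0  $aabbaaba  a
    1  a$aabbaab  b
    2  aaba$aabb  b
    3  aabbaaba$  $
    4  aba$aabba  a
    5  abbaaba$a  a
    6  ba$aabbaa  a
    7  baaba$aab  b
    8  bbaaba$aa  a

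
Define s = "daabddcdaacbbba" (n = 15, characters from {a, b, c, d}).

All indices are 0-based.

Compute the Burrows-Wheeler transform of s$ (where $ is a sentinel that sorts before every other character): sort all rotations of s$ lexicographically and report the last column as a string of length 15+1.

abddaabbcaad$cdb

rank  rotation          last
    0  $daabddcdaacbbba  a
    1  a$daabddcdaacbbb  b
    2  aabddcdaacbbba$d  d
    3  aacbbba$daabddcd  d
    4  abddcdaacbbba$da  a
    5  acbbba$daabddcda  a
    6  ba$daabddcdaacbb  b
    7  bba$daabddcdaacb  b
    8  bbba$daabddcdaac  c
    9  bddcdaacbbba$daa  a
   10  cbbba$daabddcdaa  a
   11  cdaacbbba$daabdd  d
   12  daabddcdaacbbba$  $
   13  daacbbba$daabddc  c
   14  dcdaacbbba$daabd  d
   15  ddcdaacbbba$daab  b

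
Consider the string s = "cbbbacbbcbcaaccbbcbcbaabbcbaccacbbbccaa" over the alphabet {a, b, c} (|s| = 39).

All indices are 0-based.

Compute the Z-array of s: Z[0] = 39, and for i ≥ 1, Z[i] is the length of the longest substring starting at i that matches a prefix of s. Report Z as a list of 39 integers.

Z[0]=39
i=1: fresh scan; Z[1]=0
i=2: fresh scan; Z[2]=0
i=3: fresh scan; Z[3]=0
i=4: fresh scan; Z[4]=0
i=5: fresh scan; Z[5]=3 scan→box=[5,8)
i=6: min(r-i=2, Z[1]=0)=0; Z[6]=0
i=7: min(r-i=1, Z[2]=0)=0; Z[7]=0
i=8: fresh scan; Z[8]=2 scan→box=[8,10)
i=9: min(r-i=1, Z[1]=0)=0; Z[9]=0
i=10: fresh scan; Z[10]=1 scan→box=[10,11)
i=11: fresh scan; Z[11]=0
i=12: fresh scan; Z[12]=0
i=13: fresh scan; Z[13]=1 scan→box=[13,14)
i=14: fresh scan; Z[14]=3 scan→box=[14,17)
i=15: min(r-i=2, Z[1]=0)=0; Z[15]=0
i=16: min(r-i=1, Z[2]=0)=0; Z[16]=0
i=17: fresh scan; Z[17]=2 scan→box=[17,19)
i=18: min(r-i=1, Z[1]=0)=0; Z[18]=0
i=19: fresh scan; Z[19]=2 scan→box=[19,21)
i=20: min(r-i=1, Z[1]=0)=0; Z[20]=0
i=21: fresh scan; Z[21]=0
i=22: fresh scan; Z[22]=0
i=23: fresh scan; Z[23]=0
i=24: fresh scan; Z[24]=0
i=25: fresh scan; Z[25]=2 scan→box=[25,27)
i=26: min(r-i=1, Z[1]=0)=0; Z[26]=0
i=27: fresh scan; Z[27]=0
i=28: fresh scan; Z[28]=1 scan→box=[28,29)
i=29: fresh scan; Z[29]=1 scan→box=[29,30)
i=30: fresh scan; Z[30]=0
i=31: fresh scan; Z[31]=4 scan→box=[31,35)
i=32: min(r-i=3, Z[1]=0)=0; Z[32]=0
i=33: min(r-i=2, Z[2]=0)=0; Z[33]=0
i=34: min(r-i=1, Z[3]=0)=0; Z[34]=0
i=35: fresh scan; Z[35]=1 scan→box=[35,36)
i=36: fresh scan; Z[36]=1 scan→box=[36,37)
i=37: fresh scan; Z[37]=0
i=38: fresh scan; Z[38]=0

[39, 0, 0, 0, 0, 3, 0, 0, 2, 0, 1, 0, 0, 1, 3, 0, 0, 2, 0, 2, 0, 0, 0, 0, 0, 2, 0, 0, 1, 1, 0, 4, 0, 0, 0, 1, 1, 0, 0]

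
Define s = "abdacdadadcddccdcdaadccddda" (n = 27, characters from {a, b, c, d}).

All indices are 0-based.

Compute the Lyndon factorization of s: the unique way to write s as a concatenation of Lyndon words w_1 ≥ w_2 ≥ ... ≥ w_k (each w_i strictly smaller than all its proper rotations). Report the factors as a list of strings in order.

emit factor 1: 'abdacdadadcddccdcd' (i=0, period=18)
emit factor 2: 'aadccddd' (i=18, period=8)
emit factor 3: 'a' (i=26, period=1)

["abdacdadadcddccdcd", "aadccddd", "a"]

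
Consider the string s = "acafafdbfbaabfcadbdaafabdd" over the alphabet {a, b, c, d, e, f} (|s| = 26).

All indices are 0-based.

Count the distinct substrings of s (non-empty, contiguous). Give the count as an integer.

320

rank | idx | suffix
   0 |  10 | aabfcadbdaafabdd
   1 |  19 | aafabdd
   2 |  22 | abdd
   3 |  11 | abfcadbdaafabdd
   4 |   0 | acafafdbfbaabfcadbdaafabdd
   5 |  15 | adbdaafabdd
   6 |  20 | afabdd
   7 |   2 | afafdbfbaabfcadbdaafabdd
   8 |   4 | afdbfbaabfcadbdaafabdd
   9 |   9 | baabfcadbdaafabdd
  10 |  17 | bdaafabdd
  11 |  23 | bdd
  12 |   7 | bfbaabfcadbdaafabdd
  13 |  12 | bfcadbdaafabdd
  14 |  14 | cadbdaafabdd
  15 |   1 | cafafdbfbaabfcadbdaafabdd
  16 |  25 | d
  17 |  18 | daafabdd
  18 |  16 | dbdaafabdd
  19 |   6 | dbfbaabfcadbdaafabdd
  20 |  24 | dd
  21 |  21 | fabdd
  22 |   3 | fafdbfbaabfcadbdaafabdd
  23 |   8 | fbaabfcadbdaafabdd
  24 |  13 | fcadbdaafabdd
  25 |   5 | fdbfbaabfcadbdaafabdd

SA = [10, 19, 22, 11, 0, 15, 20, 2, 4, 9, 17, 23, 7, 12, 14, 1, 25, 18, 16, 6, 24, 21, 3, 8, 13, 5]
rank  pair      lcp
   1  s[10:],s[19:]  2  'aa'
   2  s[19:],s[22:]  1  'a'
   3  s[22:],s[11:]  2  'ab'
   4  s[11:],s[0:]  1  'a'
   5  s[0:],s[15:]  1  'a'
   6  s[15:],s[20:]  1  'a'
   7  s[20:],s[2:]  3  'afa'
   8  s[2:],s[4:]  2  'af'
   9  s[4:],s[9:]  0  ''
  10  s[9:],s[17:]  1  'b'
  11  s[17:],s[23:]  2  'bd'
  12  s[23:],s[7:]  1  'b'
  13  s[7:],s[12:]  2  'bf'
  14  s[12:],s[14:]  0  ''
  15  s[14:],s[1:]  2  'ca'
  16  s[1:],s[25:]  0  ''
  17  s[25:],s[18:]  1  'd'
  18  s[18:],s[16:]  1  'd'
  19  s[16:],s[6:]  2  'db'
  20  s[6:],s[24:]  1  'd'
  21  s[24:],s[21:]  0  ''
  22  s[21:],s[3:]  2  'fa'
  23  s[3:],s[8:]  1  'f'
  24  s[8:],s[13:]  1  'f'
  25  s[13:],s[5:]  1  'f'

n(n+1)/2 = 26·27/2 = 351
Σ LCP = 0 + 2 + 1 + 2 + 1 + 1 + 1 + 3 + 2 + 0 + 1 + 2 + 1 + 2 + 0 + 2 + 0 + 1 + 1 + 2 + 1 + 0 + 2 + 1 + 1 + 1 = 31
distinct = 351 − 31 = 320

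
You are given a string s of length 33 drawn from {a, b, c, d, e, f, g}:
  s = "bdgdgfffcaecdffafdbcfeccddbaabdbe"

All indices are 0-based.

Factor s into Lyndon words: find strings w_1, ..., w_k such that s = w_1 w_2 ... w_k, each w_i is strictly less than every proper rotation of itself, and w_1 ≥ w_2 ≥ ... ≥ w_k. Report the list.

["bdgdgfffc", "aecdffafdbcfeccddb", "aabdbe"]

emit factor 1: 'bdgdgfffc' (i=0, period=9)
emit factor 2: 'aecdffafdbcfeccddb' (i=9, period=18)
emit factor 3: 'aabdbe' (i=27, period=6)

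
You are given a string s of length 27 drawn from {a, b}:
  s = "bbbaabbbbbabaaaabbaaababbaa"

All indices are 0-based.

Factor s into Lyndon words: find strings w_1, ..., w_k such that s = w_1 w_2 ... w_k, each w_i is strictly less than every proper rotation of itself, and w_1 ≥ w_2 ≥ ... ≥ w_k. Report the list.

["b", "b", "b", "aabbbbbab", "aaaabbaaababb", "a", "a"]

emit factor 1: 'b' (i=0, period=1)
emit factor 2: 'b' (i=1, period=1)
emit factor 3: 'b' (i=2, period=1)
emit factor 4: 'aabbbbbab' (i=3, period=9)
emit factor 5: 'aaaabbaaababb' (i=12, period=13)
emit factor 6: 'a' (i=25, period=1)
emit factor 7: 'a' (i=26, period=1)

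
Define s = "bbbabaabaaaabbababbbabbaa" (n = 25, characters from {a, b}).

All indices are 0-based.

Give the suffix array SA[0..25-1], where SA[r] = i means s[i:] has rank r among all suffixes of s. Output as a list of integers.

sorted suffixes:
  #0 SA[0]=24  'a'
  #1 SA[1]=23  'aa'
  #2 SA[2]=8  'aaaabbababbbabbaa'
  #3 SA[3]=9  'aaabbababbbabbaa'
  #4 SA[4]=5  'aabaaaabbababbbabbaa'
  #5 SA[5]=10  'aabbababbbabbaa'
  #6 SA[6]=6  'abaaaabbababbbabbaa'
  #7 SA[7]=3  'abaabaaaabbababbbabbaa'
  #8 SA[8]=14  'ababbbabbaa'
  #9 SA[9]=20  'abbaa'
  #10 SA[10]=11  'abbababbbabbaa'
  #11 SA[11]=16  'abbbabbaa'
  #12 SA[12]=22  'baa'
  #13 SA[13]=7  'baaaabbababbbabbaa'
  #14 SA[14]=4  'baabaaaabbababbbabbaa'
  #15 SA[15]=2  'babaabaaaabbababbbabbaa'
  #16 SA[16]=13  'bababbbabbaa'
  #17 SA[17]=19  'babbaa'
  #18 SA[18]=15  'babbbabbaa'
  #19 SA[19]=21  'bbaa'
  #20 SA[20]=1  'bbabaabaaaabbababbbabbaa'
  #21 SA[21]=12  'bbababbbabbaa'
  #22 SA[22]=18  'bbabbaa'
  #23 SA[23]=0  'bbbabaabaaaabbababbbabbaa'
  #24 SA[24]=17  'bbbabbaa'

[24, 23, 8, 9, 5, 10, 6, 3, 14, 20, 11, 16, 22, 7, 4, 2, 13, 19, 15, 21, 1, 12, 18, 0, 17]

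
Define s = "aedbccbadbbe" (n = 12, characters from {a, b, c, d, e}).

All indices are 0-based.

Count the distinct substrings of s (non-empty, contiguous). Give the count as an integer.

sorted suffixes:
  #0 SA[0]=7  'adbbe'
  #1 SA[1]=0  'aedbccbadbbe'
  #2 SA[2]=6  'badbbe'
  #3 SA[3]=9  'bbe'
  #4 SA[4]=3  'bccbadbbe'
  #5 SA[5]=10  'be'
  #6 SA[6]=5  'cbadbbe'
  #7 SA[7]=4  'ccbadbbe'
  #8 SA[8]=8  'dbbe'
  #9 SA[9]=2  'dbccbadbbe'
  #10 SA[10]=11  'e'
  #11 SA[11]=1  'edbccbadbbe'

SA = [7, 0, 6, 9, 3, 10, 5, 4, 8, 2, 11, 1]
i: (SA[i-1],SA[i]) lcp shared
  1: (7,0) 1 'a'
  2: (0,6) 0 ''
  3: (6,9) 1 'b'
  4: (9,3) 1 'b'
  5: (3,10) 1 'b'
  6: (10,5) 0 ''
  7: (5,4) 1 'c'
  8: (4,8) 0 ''
  9: (8,2) 2 'db'
  10: (2,11) 0 ''
  11: (11,1) 1 'e'

n(n+1)/2 = 12·13/2 = 78
Σ LCP = 0 + 1 + 0 + 1 + 1 + 1 + 0 + 1 + 0 + 2 + 0 + 1 = 8
distinct = 78 − 8 = 70

70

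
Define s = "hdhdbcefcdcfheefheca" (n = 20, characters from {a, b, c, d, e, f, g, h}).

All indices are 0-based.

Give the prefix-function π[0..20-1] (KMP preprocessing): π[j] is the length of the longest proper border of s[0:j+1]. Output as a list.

π[0] = 0
j=1 s[j]='d': π[1]=0 (border '')
j=2 s[j]='h': π[2]=1 (border 'h')
j=3 s[j]='d': π[3]=2 (border 'hd')
j=4 s[j]='b': k: 2→0; π[4]=0 (border '')
j=5 s[j]='c': π[5]=0 (border '')
j=6 s[j]='e': π[6]=0 (border '')
j=7 s[j]='f': π[7]=0 (border '')
j=8 s[j]='c': π[8]=0 (border '')
j=9 s[j]='d': π[9]=0 (border '')
j=10 s[j]='c': π[10]=0 (border '')
j=11 s[j]='f': π[11]=0 (border '')
j=12 s[j]='h': π[12]=1 (border 'h')
j=13 s[j]='e': k: 1→0; π[13]=0 (border '')
j=14 s[j]='e': π[14]=0 (border '')
j=15 s[j]='f': π[15]=0 (border '')
j=16 s[j]='h': π[16]=1 (border 'h')
j=17 s[j]='e': k: 1→0; π[17]=0 (border '')
j=18 s[j]='c': π[18]=0 (border '')
j=19 s[j]='a': π[19]=0 (border '')

[0, 0, 1, 2, 0, 0, 0, 0, 0, 0, 0, 0, 1, 0, 0, 0, 1, 0, 0, 0]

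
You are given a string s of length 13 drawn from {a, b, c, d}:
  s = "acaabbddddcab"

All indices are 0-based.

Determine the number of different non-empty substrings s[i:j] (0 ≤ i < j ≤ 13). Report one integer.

77

rank→(start, suffix):
  0 → (2, 'aabbddddcab')
  1 → (11, 'ab')
  2 → (3, 'abbddddcab')
  3 → (0, 'acaabbddddcab')
  4 → (12, 'b')
  5 → (4, 'bbddddcab')
  6 → (5, 'bddddcab')
  7 → (1, 'caabbddddcab')
  8 → (10, 'cab')
  9 → (9, 'dcab')
  10 → (8, 'ddcab')
  11 → (7, 'dddcab')
  12 → (6, 'ddddcab')

SA = [2, 11, 3, 0, 12, 4, 5, 1, 10, 9, 8, 7, 6]
i: (SA[i-1],SA[i]) lcp shared
  1: (2,11) 1 'a'
  2: (11,3) 2 'ab'
  3: (3,0) 1 'a'
  4: (0,12) 0 ''
  5: (12,4) 1 'b'
  6: (4,5) 1 'b'
  7: (5,1) 0 ''
  8: (1,10) 2 'ca'
  9: (10,9) 0 ''
  10: (9,8) 1 'd'
  11: (8,7) 2 'dd'
  12: (7,6) 3 'ddd'

n(n+1)/2 = 13·14/2 = 91
Σ LCP = 0 + 1 + 2 + 1 + 0 + 1 + 1 + 0 + 2 + 0 + 1 + 2 + 3 = 14
distinct = 91 − 14 = 77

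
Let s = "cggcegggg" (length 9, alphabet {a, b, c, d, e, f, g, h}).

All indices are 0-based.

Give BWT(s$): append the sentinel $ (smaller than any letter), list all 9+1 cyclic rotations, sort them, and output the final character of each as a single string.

gg$cgggcge

rank  rotation    last
    0  $cggcegggg  g
    1  cegggg$cgg  g
    2  cggcegggg$  $
    3  egggg$cggc  c
    4  g$cggceggg  g
    5  gcegggg$cg  g
    6  gg$cggcegg  g
    7  ggcegggg$c  c
    8  ggg$cggceg  g
    9  gggg$cggce  e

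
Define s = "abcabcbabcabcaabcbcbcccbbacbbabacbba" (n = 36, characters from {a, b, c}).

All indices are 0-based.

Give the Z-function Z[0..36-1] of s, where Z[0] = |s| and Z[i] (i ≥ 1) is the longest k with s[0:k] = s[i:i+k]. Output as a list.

[36, 0, 0, 3, 0, 0, 0, 6, 0, 0, 4, 0, 0, 1, 3, 0, 0, 0, 0, 0, 0, 0, 0, 0, 0, 1, 0, 0, 0, 2, 0, 1, 0, 0, 0, 1]

Z[0]=36
i=1: fresh scan; Z[1]=0
i=2: fresh scan; Z[2]=0
i=3: fresh scan; Z[3]=3 grow→box=[3,6)
i=4: min(r-i=2, Z[1]=0)=0; Z[4]=0
i=5: min(r-i=1, Z[2]=0)=0; Z[5]=0
i=6: fresh scan; Z[6]=0
i=7: fresh scan; Z[7]=6 grow→box=[7,13)
i=8: min(r-i=5, Z[1]=0)=0; Z[8]=0
i=9: min(r-i=4, Z[2]=0)=0; Z[9]=0
i=10: min(r-i=3, Z[3]=3)=3; Z[10]=4 grow→box=[10,14)
i=11: min(r-i=3, Z[1]=0)=0; Z[11]=0
i=12: min(r-i=2, Z[2]=0)=0; Z[12]=0
i=13: min(r-i=1, Z[3]=3)=1; Z[13]=1
i=14: fresh scan; Z[14]=3 grow→box=[14,17)
i=15: min(r-i=2, Z[1]=0)=0; Z[15]=0
i=16: min(r-i=1, Z[2]=0)=0; Z[16]=0
i=17: fresh scan; Z[17]=0
i=18: fresh scan; Z[18]=0
i=19: fresh scan; Z[19]=0
i=20: fresh scan; Z[20]=0
i=21: fresh scan; Z[21]=0
i=22: fresh scan; Z[22]=0
i=23: fresh scan; Z[23]=0
i=24: fresh scan; Z[24]=0
i=25: fresh scan; Z[25]=1 grow→box=[25,26)
i=26: fresh scan; Z[26]=0
i=27: fresh scan; Z[27]=0
i=28: fresh scan; Z[28]=0
i=29: fresh scan; Z[29]=2 grow→box=[29,31)
i=30: min(r-i=1, Z[1]=0)=0; Z[30]=0
i=31: fresh scan; Z[31]=1 grow→box=[31,32)
i=32: fresh scan; Z[32]=0
i=33: fresh scan; Z[33]=0
i=34: fresh scan; Z[34]=0
i=35: fresh scan; Z[35]=1 grow→box=[35,36)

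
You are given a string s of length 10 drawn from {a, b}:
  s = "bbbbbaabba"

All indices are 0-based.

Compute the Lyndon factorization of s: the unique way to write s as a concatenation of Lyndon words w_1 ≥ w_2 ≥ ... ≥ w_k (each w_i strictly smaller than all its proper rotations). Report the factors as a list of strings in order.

emit factor 1: 'b' (i=0, period=1)
emit factor 2: 'b' (i=1, period=1)
emit factor 3: 'b' (i=2, period=1)
emit factor 4: 'b' (i=3, period=1)
emit factor 5: 'b' (i=4, period=1)
emit factor 6: 'aabb' (i=5, period=4)
emit factor 7: 'a' (i=9, period=1)

["b", "b", "b", "b", "b", "aabb", "a"]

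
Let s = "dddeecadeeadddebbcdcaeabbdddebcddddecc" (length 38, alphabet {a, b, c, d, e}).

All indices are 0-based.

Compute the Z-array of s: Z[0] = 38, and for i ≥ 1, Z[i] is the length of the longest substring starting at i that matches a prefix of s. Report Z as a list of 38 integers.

Z[0]=38
i=1: fresh scan; Z[1]=2 extend→box=[1,3)
i=2: min(r-i=1, Z[1]=2)=1; Z[2]=1
i=3: fresh scan; Z[3]=0
i=4: fresh scan; Z[4]=0
i=5: fresh scan; Z[5]=0
i=6: fresh scan; Z[6]=0
i=7: fresh scan; Z[7]=1 extend→box=[7,8)
i=8: fresh scan; Z[8]=0
i=9: fresh scan; Z[9]=0
i=10: fresh scan; Z[10]=0
i=11: fresh scan; Z[11]=4 extend→box=[11,15)
i=12: min(r-i=3, Z[1]=2)=2; Z[12]=2
i=13: min(r-i=2, Z[2]=1)=1; Z[13]=1
i=14: min(r-i=1, Z[3]=0)=0; Z[14]=0
i=15: fresh scan; Z[15]=0
i=16: fresh scan; Z[16]=0
i=17: fresh scan; Z[17]=0
i=18: fresh scan; Z[18]=1 extend→box=[18,19)
i=19: fresh scan; Z[19]=0
i=20: fresh scan; Z[20]=0
i=21: fresh scan; Z[21]=0
i=22: fresh scan; Z[22]=0
i=23: fresh scan; Z[23]=0
i=24: fresh scan; Z[24]=0
i=25: fresh scan; Z[25]=4 extend→box=[25,29)
i=26: min(r-i=3, Z[1]=2)=2; Z[26]=2
i=27: min(r-i=2, Z[2]=1)=1; Z[27]=1
i=28: min(r-i=1, Z[3]=0)=0; Z[28]=0
i=29: fresh scan; Z[29]=0
i=30: fresh scan; Z[30]=0
i=31: fresh scan; Z[31]=3 extend→box=[31,34)
i=32: min(r-i=2, Z[1]=2)=2; Z[32]=4 extend→box=[32,36)
i=33: min(r-i=3, Z[1]=2)=2; Z[33]=2
i=34: min(r-i=2, Z[2]=1)=1; Z[34]=1
i=35: min(r-i=1, Z[3]=0)=0; Z[35]=0
i=36: fresh scan; Z[36]=0
i=37: fresh scan; Z[37]=0

[38, 2, 1, 0, 0, 0, 0, 1, 0, 0, 0, 4, 2, 1, 0, 0, 0, 0, 1, 0, 0, 0, 0, 0, 0, 4, 2, 1, 0, 0, 0, 3, 4, 2, 1, 0, 0, 0]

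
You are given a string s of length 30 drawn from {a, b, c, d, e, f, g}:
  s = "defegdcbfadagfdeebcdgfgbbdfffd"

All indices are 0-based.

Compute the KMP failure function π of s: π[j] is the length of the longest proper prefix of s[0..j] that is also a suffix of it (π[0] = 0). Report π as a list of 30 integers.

π[0] = 0
j=1 s[j]='e': π[1]=0 (border '')
j=2 s[j]='f': π[2]=0 (border '')
j=3 s[j]='e': π[3]=0 (border '')
j=4 s[j]='g': π[4]=0 (border '')
j=5 s[j]='d': π[5]=1 (border 'd')
j=6 s[j]='c': k: 1→0; π[6]=0 (border '')
j=7 s[j]='b': π[7]=0 (border '')
j=8 s[j]='f': π[8]=0 (border '')
j=9 s[j]='a': π[9]=0 (border '')
j=10 s[j]='d': π[10]=1 (border 'd')
j=11 s[j]='a': k: 1→0; π[11]=0 (border '')
j=12 s[j]='g': π[12]=0 (border '')
j=13 s[j]='f': π[13]=0 (border '')
j=14 s[j]='d': π[14]=1 (border 'd')
j=15 s[j]='e': π[15]=2 (border 'de')
j=16 s[j]='e': k: 2→0; π[16]=0 (border '')
j=17 s[j]='b': π[17]=0 (border '')
j=18 s[j]='c': π[18]=0 (border '')
j=19 s[j]='d': π[19]=1 (border 'd')
j=20 s[j]='g': k: 1→0; π[20]=0 (border '')
j=21 s[j]='f': π[21]=0 (border '')
j=22 s[j]='g': π[22]=0 (border '')
j=23 s[j]='b': π[23]=0 (border '')
j=24 s[j]='b': π[24]=0 (border '')
j=25 s[j]='d': π[25]=1 (border 'd')
j=26 s[j]='f': k: 1→0; π[26]=0 (border '')
j=27 s[j]='f': π[27]=0 (border '')
j=28 s[j]='f': π[28]=0 (border '')
j=29 s[j]='d': π[29]=1 (border 'd')

[0, 0, 0, 0, 0, 1, 0, 0, 0, 0, 1, 0, 0, 0, 1, 2, 0, 0, 0, 1, 0, 0, 0, 0, 0, 1, 0, 0, 0, 1]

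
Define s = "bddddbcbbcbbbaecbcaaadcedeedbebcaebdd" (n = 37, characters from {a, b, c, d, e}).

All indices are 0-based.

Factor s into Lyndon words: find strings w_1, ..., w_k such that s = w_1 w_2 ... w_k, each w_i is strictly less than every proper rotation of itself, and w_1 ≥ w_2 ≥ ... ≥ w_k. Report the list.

["bdddd", "bc", "bbc", "b", "b", "b", "aecbc", "aaadcedeedbebcaebdd"]

emit factor 1: 'bdddd' (i=0, period=5)
emit factor 2: 'bc' (i=5, period=2)
emit factor 3: 'bbc' (i=7, period=3)
emit factor 4: 'b' (i=10, period=1)
emit factor 5: 'b' (i=11, period=1)
emit factor 6: 'b' (i=12, period=1)
emit factor 7: 'aecbc' (i=13, period=5)
emit factor 8: 'aaadcedeedbebcaebdd' (i=18, period=19)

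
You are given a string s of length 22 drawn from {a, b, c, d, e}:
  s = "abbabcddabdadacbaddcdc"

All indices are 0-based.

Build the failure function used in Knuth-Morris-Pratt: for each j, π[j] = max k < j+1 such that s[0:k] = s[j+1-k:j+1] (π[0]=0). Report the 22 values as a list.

π[0] = 0
j=1 s[j]='b': π[1]=0 (border '')
j=2 s[j]='b': π[2]=0 (border '')
j=3 s[j]='a': π[3]=1 (border 'a')
j=4 s[j]='b': π[4]=2 (border 'ab')
j=5 s[j]='c': k: 2→0; π[5]=0 (border '')
j=6 s[j]='d': π[6]=0 (border '')
j=7 s[j]='d': π[7]=0 (border '')
j=8 s[j]='a': π[8]=1 (border 'a')
j=9 s[j]='b': π[9]=2 (border 'ab')
j=10 s[j]='d': k: 2→0; π[10]=0 (border '')
j=11 s[j]='a': π[11]=1 (border 'a')
j=12 s[j]='d': k: 1→0; π[12]=0 (border '')
j=13 s[j]='a': π[13]=1 (border 'a')
j=14 s[j]='c': k: 1→0; π[14]=0 (border '')
j=15 s[j]='b': π[15]=0 (border '')
j=16 s[j]='a': π[16]=1 (border 'a')
j=17 s[j]='d': k: 1→0; π[17]=0 (border '')
j=18 s[j]='d': π[18]=0 (border '')
j=19 s[j]='c': π[19]=0 (border '')
j=20 s[j]='d': π[20]=0 (border '')
j=21 s[j]='c': π[21]=0 (border '')

[0, 0, 0, 1, 2, 0, 0, 0, 1, 2, 0, 1, 0, 1, 0, 0, 1, 0, 0, 0, 0, 0]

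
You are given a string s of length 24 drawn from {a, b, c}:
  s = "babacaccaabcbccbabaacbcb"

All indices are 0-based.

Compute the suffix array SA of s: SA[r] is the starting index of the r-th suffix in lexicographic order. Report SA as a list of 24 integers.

[8, 18, 16, 1, 9, 3, 19, 5, 23, 17, 15, 0, 2, 21, 10, 12, 7, 4, 22, 14, 20, 11, 6, 13]

rank | idx | suffix
   0 |   8 | aabcbccbabaacbcb
   1 |  18 | aacbcb
   2 |  16 | abaacbcb
   3 |   1 | abacaccaabcbccbabaacbcb
   4 |   9 | abcbccbabaacbcb
   5 |   3 | acaccaabcbccbabaacbcb
   6 |  19 | acbcb
   7 |   5 | accaabcbccbabaacbcb
   8 |  23 | b
   9 |  17 | baacbcb
  10 |  15 | babaacbcb
  11 |   0 | babacaccaabcbccbabaacbcb
  12 |   2 | bacaccaabcbccbabaacbcb
  13 |  21 | bcb
  14 |  10 | bcbccbabaacbcb
  15 |  12 | bccbabaacbcb
  16 |   7 | caabcbccbabaacbcb
  17 |   4 | caccaabcbccbabaacbcb
  18 |  22 | cb
  19 |  14 | cbabaacbcb
  20 |  20 | cbcb
  21 |  11 | cbccbabaacbcb
  22 |   6 | ccaabcbccbabaacbcb
  23 |  13 | ccbabaacbcb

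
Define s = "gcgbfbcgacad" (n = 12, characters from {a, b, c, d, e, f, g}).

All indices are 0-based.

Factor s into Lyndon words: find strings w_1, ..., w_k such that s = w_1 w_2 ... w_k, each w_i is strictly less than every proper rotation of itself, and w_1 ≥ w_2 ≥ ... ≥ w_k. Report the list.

emit factor 1: 'g' (i=0, period=1)
emit factor 2: 'cg' (i=1, period=2)
emit factor 3: 'bf' (i=3, period=2)
emit factor 4: 'bcg' (i=5, period=3)
emit factor 5: 'acad' (i=8, period=4)

["g", "cg", "bf", "bcg", "acad"]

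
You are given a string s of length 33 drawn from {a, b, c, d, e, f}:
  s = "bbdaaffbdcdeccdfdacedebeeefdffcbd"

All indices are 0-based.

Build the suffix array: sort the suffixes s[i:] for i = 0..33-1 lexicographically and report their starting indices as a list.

[3, 17, 4, 0, 31, 1, 7, 22, 30, 12, 9, 13, 18, 32, 2, 16, 8, 20, 10, 14, 27, 21, 11, 19, 23, 24, 25, 6, 29, 15, 26, 5, 28]

rank→(start, suffix):
  0 → (3, 'aaffbdcdeccdfdacedebeeefdffcbd')
  1 → (17, 'acedebeeefdffcbd')
  2 → (4, 'affbdcdeccdfdacedebeeefdffcbd')
  3 → (0, 'bbdaaffbdcdeccdfdacedebeeefdffcbd')
  4 → (31, 'bd')
  5 → (1, 'bdaaffbdcdeccdfdacedebeeefdffcbd')
  6 → (7, 'bdcdeccdfdacedebeeefdffcbd')
  7 → (22, 'beeefdffcbd')
  8 → (30, 'cbd')
  9 → (12, 'ccdfdacedebeeefdffcbd')
  10 → (9, 'cdeccdfdacedebeeefdffcbd')
  11 → (13, 'cdfdacedebeeefdffcbd')
  12 → (18, 'cedebeeefdffcbd')
  13 → (32, 'd')
  14 → (2, 'daaffbdcdeccdfdacedebeeefdffcbd')
  15 → (16, 'dacedebeeefdffcbd')
  16 → (8, 'dcdeccdfdacedebeeefdffcbd')
  17 → (20, 'debeeefdffcbd')
  18 → (10, 'deccdfdacedebeeefdffcbd')
  19 → (14, 'dfdacedebeeefdffcbd')
  20 → (27, 'dffcbd')
  21 → (21, 'ebeeefdffcbd')
  22 → (11, 'eccdfdacedebeeefdffcbd')
  23 → (19, 'edebeeefdffcbd')
  24 → (23, 'eeefdffcbd')
  25 → (24, 'eefdffcbd')
  26 → (25, 'efdffcbd')
  27 → (6, 'fbdcdeccdfdacedebeeefdffcbd')
  28 → (29, 'fcbd')
  29 → (15, 'fdacedebeeefdffcbd')
  30 → (26, 'fdffcbd')
  31 → (5, 'ffbdcdeccdfdacedebeeefdffcbd')
  32 → (28, 'ffcbd')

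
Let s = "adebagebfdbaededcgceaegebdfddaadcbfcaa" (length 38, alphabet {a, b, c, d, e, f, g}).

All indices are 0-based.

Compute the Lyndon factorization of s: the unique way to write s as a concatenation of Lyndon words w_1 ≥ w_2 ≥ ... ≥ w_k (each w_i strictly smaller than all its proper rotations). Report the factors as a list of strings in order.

emit factor 1: 'adebagebfdbaededcgceaegebdfdd' (i=0, period=29)
emit factor 2: 'aadcbfc' (i=29, period=7)
emit factor 3: 'a' (i=36, period=1)
emit factor 4: 'a' (i=37, period=1)

["adebagebfdbaededcgceaegebdfdd", "aadcbfc", "a", "a"]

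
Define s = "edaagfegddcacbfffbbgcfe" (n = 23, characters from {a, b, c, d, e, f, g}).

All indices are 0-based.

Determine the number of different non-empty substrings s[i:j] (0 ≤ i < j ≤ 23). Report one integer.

rank→(start, suffix):
  0 → (2, 'aagfegddcacbfffbbgcfe')
  1 → (11, 'acbfffbbgcfe')
  2 → (3, 'agfegddcacbfffbbgcfe')
  3 → (17, 'bbgcfe')
  4 → (13, 'bfffbbgcfe')
  5 → (18, 'bgcfe')
  6 → (10, 'cacbfffbbgcfe')
  7 → (12, 'cbfffbbgcfe')
  8 → (20, 'cfe')
  9 → (1, 'daagfegddcacbfffbbgcfe')
  10 → (9, 'dcacbfffbbgcfe')
  11 → (8, 'ddcacbfffbbgcfe')
  12 → (22, 'e')
  13 → (0, 'edaagfegddcacbfffbbgcfe')
  14 → (6, 'egddcacbfffbbgcfe')
  15 → (16, 'fbbgcfe')
  16 → (21, 'fe')
  17 → (5, 'fegddcacbfffbbgcfe')
  18 → (15, 'ffbbgcfe')
  19 → (14, 'fffbbgcfe')
  20 → (19, 'gcfe')
  21 → (7, 'gddcacbfffbbgcfe')
  22 → (4, 'gfegddcacbfffbbgcfe')

SA = [2, 11, 3, 17, 13, 18, 10, 12, 20, 1, 9, 8, 22, 0, 6, 16, 21, 5, 15, 14, 19, 7, 4]
[i] adj suffixes → lcp
  [1] 2/11 → 1 ('a')
  [2] 11/3 → 1 ('a')
  [3] 3/17 → 0 ('')
  [4] 17/13 → 1 ('b')
  [5] 13/18 → 1 ('b')
  [6] 18/10 → 0 ('')
  [7] 10/12 → 1 ('c')
  [8] 12/20 → 1 ('c')
  [9] 20/1 → 0 ('')
  [10] 1/9 → 1 ('d')
  [11] 9/8 → 1 ('d')
  [12] 8/22 → 0 ('')
  [13] 22/0 → 1 ('e')
  [14] 0/6 → 1 ('e')
  [15] 6/16 → 0 ('')
  [16] 16/21 → 1 ('f')
  [17] 21/5 → 2 ('fe')
  [18] 5/15 → 1 ('f')
  [19] 15/14 → 2 ('ff')
  [20] 14/19 → 0 ('')
  [21] 19/7 → 1 ('g')
  [22] 7/4 → 1 ('g')

n(n+1)/2 = 23·24/2 = 276
Σ LCP = 0 + 1 + 1 + 0 + 1 + 1 + 0 + 1 + 1 + 0 + 1 + 1 + 0 + 1 + 1 + 0 + 1 + 2 + 1 + 2 + 0 + 1 + 1 = 18
distinct = 276 − 18 = 258

258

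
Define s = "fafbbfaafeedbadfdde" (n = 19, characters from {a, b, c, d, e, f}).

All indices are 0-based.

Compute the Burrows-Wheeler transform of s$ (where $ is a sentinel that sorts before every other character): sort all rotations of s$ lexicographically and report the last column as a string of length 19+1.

rank  rotation              last
    0  $fafbbfaafeedbadfdde  e
    1  aafeedbadfdde$fafbbf  f
    2  adfdde$fafbbfaafeedb  b
    3  afbbfaafeedbadfdde$f  f
    4  afeedbadfdde$fafbbfa  a
    5  badfdde$fafbbfaafeed  d
    6  bbfaafeedbadfdde$faf  f
    7  bfaafeedbadfdde$fafb  b
    8  dbadfdde$fafbbfaafee  e
    9  dde$fafbbfaafeedbadf  f
   10  de$fafbbfaafeedbadfd  d
   11  dfdde$fafbbfaafeedba  a
   12  e$fafbbfaafeedbadfdd  d
   13  edbadfdde$fafbbfaafe  e
   14  eedbadfdde$fafbbfaaf  f
   15  faafeedbadfdde$fafbb  b
   16  fafbbfaafeedbadfdde$  $
   17  fbbfaafeedbadfdde$fa  a
   18  fdde$fafbbfaafeedbad  d
   19  feedbadfdde$fafbbfaa  a

efbfadfbefdadefb$ada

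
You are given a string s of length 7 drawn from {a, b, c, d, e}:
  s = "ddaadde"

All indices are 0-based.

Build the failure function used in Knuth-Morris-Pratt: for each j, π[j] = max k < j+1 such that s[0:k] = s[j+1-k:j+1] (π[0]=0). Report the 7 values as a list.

π[0] = 0
j=1 s[j]='d': π[1]=1 (border 'd')
j=2 s[j]='a': k: 1→0; π[2]=0 (border '')
j=3 s[j]='a': π[3]=0 (border '')
j=4 s[j]='d': π[4]=1 (border 'd')
j=5 s[j]='d': π[5]=2 (border 'dd')
j=6 s[j]='e': k: 2→1→0; π[6]=0 (border '')

[0, 1, 0, 0, 1, 2, 0]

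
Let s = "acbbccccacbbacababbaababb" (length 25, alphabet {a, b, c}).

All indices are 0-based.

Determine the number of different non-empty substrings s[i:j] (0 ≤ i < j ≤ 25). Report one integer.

rank | idx | suffix
   0 |  19 | aababb
   1 |  20 | ababb
   2 |  14 | ababbaababb
   3 |  22 | abb
   4 |  16 | abbaababb
   5 |  12 | acababbaababb
   6 |   8 | acbbacababbaababb
   7 |   0 | acbbccccacbbacababbaababb
   8 |  24 | b
   9 |  18 | baababb
  10 |  21 | babb
  11 |  15 | babbaababb
  12 |  11 | bacababbaababb
  13 |  23 | bb
  14 |  17 | bbaababb
  15 |  10 | bbacababbaababb
  16 |   2 | bbccccacbbacababbaababb
  17 |   3 | bccccacbbacababbaababb
  18 |  13 | cababbaababb
  19 |   7 | cacbbacababbaababb
  20 |   9 | cbbacababbaababb
  21 |   1 | cbbccccacbbacababbaababb
  22 |   6 | ccacbbacababbaababb
  23 |   5 | cccacbbacababbaababb
  24 |   4 | ccccacbbacababbaababb

SA = [19, 20, 14, 22, 16, 12, 8, 0, 24, 18, 21, 15, 11, 23, 17, 10, 2, 3, 13, 7, 9, 1, 6, 5, 4]
i: (SA[i-1],SA[i]) lcp shared
  1: (19,20) 1 'a'
  2: (20,14) 5 'ababb'
  3: (14,22) 2 'ab'
  4: (22,16) 3 'abb'
  5: (16,12) 1 'a'
  6: (12,8) 2 'ac'
  7: (8,0) 4 'acbb'
  8: (0,24) 0 ''
  9: (24,18) 1 'b'
  10: (18,21) 2 'ba'
  11: (21,15) 4 'babb'
  12: (15,11) 2 'ba'
  13: (11,23) 1 'b'
  14: (23,17) 2 'bb'
  15: (17,10) 3 'bba'
  16: (10,2) 2 'bb'
  17: (2,3) 1 'b'
  18: (3,13) 0 ''
  19: (13,7) 2 'ca'
  20: (7,9) 1 'c'
  21: (9,1) 3 'cbb'
  22: (1,6) 1 'c'
  23: (6,5) 2 'cc'
  24: (5,4) 3 'ccc'

n(n+1)/2 = 25·26/2 = 325
Σ LCP = 0 + 1 + 5 + 2 + 3 + 1 + 2 + 4 + 0 + 1 + 2 + 4 + 2 + 1 + 2 + 3 + 2 + 1 + 0 + 2 + 1 + 3 + 1 + 2 + 3 = 48
distinct = 325 − 48 = 277

277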